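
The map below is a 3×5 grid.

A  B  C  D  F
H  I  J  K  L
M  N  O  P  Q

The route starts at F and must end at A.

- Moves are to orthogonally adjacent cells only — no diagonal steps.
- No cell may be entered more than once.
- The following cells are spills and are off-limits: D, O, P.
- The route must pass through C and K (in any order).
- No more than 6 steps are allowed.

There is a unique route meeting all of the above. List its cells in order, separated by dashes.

F - L - K - J - C - B - A

The 6-move cap with required stops at C, K leaves no slack for detours.
Route from F: down 1 to L, left 2 to J, up 1 to C, left 2 to A — 6 moves in all.
Check: all required cells visited; 6 ≤ 6 moves.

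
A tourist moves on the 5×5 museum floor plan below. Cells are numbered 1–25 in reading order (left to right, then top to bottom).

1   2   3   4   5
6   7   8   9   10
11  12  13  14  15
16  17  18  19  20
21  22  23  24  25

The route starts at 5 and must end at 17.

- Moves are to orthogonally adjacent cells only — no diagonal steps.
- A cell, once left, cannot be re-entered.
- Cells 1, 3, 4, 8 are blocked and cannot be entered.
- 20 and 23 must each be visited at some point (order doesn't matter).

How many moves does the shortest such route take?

Any route passes through 20 and 23 in some order between 5 and 17. Summing Manhattan distances along each leg and taking the cheapest ordering (5 → 20 → 23 → 17) gives a lower bound of 3 + 3 + 2 = 8 moves.
A route of 8 moves achieves this: 5 → 10 → 15 → 20 → 25 → 24 → 23 → 18 → 17.
Since 8 matches the lower bound, it is optimal.

8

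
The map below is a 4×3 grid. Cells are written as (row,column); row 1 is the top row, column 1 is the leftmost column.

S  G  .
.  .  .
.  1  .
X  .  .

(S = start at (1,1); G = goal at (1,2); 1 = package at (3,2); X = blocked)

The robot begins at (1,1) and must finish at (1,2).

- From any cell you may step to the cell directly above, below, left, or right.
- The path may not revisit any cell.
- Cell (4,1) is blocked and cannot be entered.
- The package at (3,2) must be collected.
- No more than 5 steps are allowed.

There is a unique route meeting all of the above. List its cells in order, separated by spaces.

The 5-move cap with required stops at (3,2) leaves no slack for detours.
Route from (1,1): down 2 to (3,1), right 1 to (3,2), up 2 to (1,2) — 5 moves in all.
Check: all required cells visited; 5 ≤ 5 moves.

(1,1) (2,1) (3,1) (3,2) (2,2) (1,2)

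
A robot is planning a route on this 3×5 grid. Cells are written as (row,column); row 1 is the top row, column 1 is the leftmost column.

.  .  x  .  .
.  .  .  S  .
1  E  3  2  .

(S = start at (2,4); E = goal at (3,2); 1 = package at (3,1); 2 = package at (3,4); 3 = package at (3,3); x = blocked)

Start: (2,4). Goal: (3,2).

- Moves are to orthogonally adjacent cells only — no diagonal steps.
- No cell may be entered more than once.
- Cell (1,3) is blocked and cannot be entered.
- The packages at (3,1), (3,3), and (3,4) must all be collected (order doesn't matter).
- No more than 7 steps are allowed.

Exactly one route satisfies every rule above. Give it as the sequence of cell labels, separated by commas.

The budget equals the shortest possible length, so every move has to be on a shortest route through the required cells.
Route from (2,4): down to (3,4), left to (3,3), up to (2,3), 2× left (reaching (2,1)), down to (3,1), right to (3,2) — 7 moves in all.
Check: all required cells visited; 7 ≤ 7 moves.

(2,4), (3,4), (3,3), (2,3), (2,2), (2,1), (3,1), (3,2)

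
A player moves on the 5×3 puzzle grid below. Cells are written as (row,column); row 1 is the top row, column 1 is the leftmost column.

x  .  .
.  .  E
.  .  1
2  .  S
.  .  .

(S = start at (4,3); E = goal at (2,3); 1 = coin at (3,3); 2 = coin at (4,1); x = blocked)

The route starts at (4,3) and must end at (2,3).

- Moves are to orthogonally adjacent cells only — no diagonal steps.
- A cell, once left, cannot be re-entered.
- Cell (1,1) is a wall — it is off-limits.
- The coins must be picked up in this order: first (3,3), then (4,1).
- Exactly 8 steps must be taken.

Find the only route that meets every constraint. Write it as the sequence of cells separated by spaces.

(4,3) (3,3) (3,2) (4,2) (4,1) (3,1) (2,1) (2,2) (2,3)

The waypoints must appear in the order (3,3), (4,1), with no cell reused.
Route from (4,3): up 1 to (3,3), left 1 to (3,2), down 1 to (4,2), left 1 to (4,1), up 2 to (2,1), right 2 to (2,3) — 8 moves in all.
Check: order respected (1 at step 1, 2 at step 4); 8 moves as required.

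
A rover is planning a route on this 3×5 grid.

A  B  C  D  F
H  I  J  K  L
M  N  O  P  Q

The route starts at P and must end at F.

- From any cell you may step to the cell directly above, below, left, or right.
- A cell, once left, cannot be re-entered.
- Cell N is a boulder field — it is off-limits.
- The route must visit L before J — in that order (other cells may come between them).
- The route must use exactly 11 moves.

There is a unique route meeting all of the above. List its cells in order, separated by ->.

The waypoints must appear in the order L, J, with no cell reused.
Route from P: right 1 to Q, up 1 to L, left 4 to H, up 1 to A, right 4 to F — 11 moves in all.
Check: order respected (L at step 2, J at step 4); 11 moves as required.

P -> Q -> L -> K -> J -> I -> H -> A -> B -> C -> D -> F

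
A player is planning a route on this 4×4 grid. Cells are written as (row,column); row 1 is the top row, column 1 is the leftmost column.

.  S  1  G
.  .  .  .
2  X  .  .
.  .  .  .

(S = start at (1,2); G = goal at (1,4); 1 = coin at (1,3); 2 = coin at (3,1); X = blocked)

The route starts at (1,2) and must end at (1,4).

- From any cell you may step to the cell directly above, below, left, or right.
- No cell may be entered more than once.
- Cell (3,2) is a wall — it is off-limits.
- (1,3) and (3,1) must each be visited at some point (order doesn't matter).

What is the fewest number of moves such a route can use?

Any route passes through (1,3) and (3,1) in some order between (1,2) and (1,4). Summing Manhattan distances along each leg and taking the cheapest ordering ((1,2) → (3,1) → (1,3) → (1,4)) gives a lower bound of 3 + 4 + 1 = 8 moves.
The shortest route satisfying every rule uses 10 moves: (1,2) → (2,2) → (2,1) → (3,1) → (4,1) → (4,2) → (4,3) → (3,3) → (2,3) → (1,3) → (1,4).
The no-revisit rule (legs can't share cells) pushes the minimum above the 8-move bound; an exhaustive check rules out every length from 8 to 9, leaving 10 as the minimum.

10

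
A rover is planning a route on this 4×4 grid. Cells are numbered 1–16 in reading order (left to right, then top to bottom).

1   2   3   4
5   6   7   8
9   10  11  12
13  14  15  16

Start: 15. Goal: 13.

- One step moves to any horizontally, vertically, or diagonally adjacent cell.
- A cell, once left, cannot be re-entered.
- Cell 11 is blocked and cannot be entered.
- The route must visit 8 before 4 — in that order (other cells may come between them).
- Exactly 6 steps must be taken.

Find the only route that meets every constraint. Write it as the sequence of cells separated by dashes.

15 - 12 - 8 - 4 - 7 - 10 - 13

The waypoints must appear in the order 8, 4, with no cell reused.
Route from 15: up-right to 12, 2× up (reaching 4), 3× down-left (reaching 13) — 6 moves in all.
Check: order respected (8 at step 2, 4 at step 3); 6 moves as required.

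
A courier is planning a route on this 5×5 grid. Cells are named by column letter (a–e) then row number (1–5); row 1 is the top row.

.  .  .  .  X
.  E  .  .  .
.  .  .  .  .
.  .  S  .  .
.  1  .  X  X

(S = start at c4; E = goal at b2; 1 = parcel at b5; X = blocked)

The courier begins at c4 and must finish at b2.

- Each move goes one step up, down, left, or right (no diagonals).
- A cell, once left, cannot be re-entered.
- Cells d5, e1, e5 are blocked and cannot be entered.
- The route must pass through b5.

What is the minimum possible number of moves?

Any route passes through b5 somewhere between c4 and b2. Summing Manhattan distances along the two legs (c4 → b5 → b2) gives a lower bound of 2 + 3 = 5 moves.
A route of 5 moves achieves this: c4 → c5 → b5 → b4 → b3 → b2.
Since 5 matches the lower bound, it is optimal.

5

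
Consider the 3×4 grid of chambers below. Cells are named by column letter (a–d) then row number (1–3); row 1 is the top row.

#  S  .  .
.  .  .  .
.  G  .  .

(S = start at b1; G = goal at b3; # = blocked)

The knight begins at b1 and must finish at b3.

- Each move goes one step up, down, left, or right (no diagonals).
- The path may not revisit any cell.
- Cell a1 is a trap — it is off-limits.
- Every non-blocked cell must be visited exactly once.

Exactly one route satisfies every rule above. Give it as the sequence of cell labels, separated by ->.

b1 -> c1 -> d1 -> d2 -> d3 -> c3 -> c2 -> b2 -> a2 -> a3 -> b3

Need to visit all 11 open cells exactly once, starting at b1 and ending at b3.
Route from b1: right 2 to d1, down 2 to d3, left 1 to c3, up 1 to c2, left 2 to a2, down 1 to a3, right 1 to b3 — 10 moves in all.
Check: all 11 open cells covered.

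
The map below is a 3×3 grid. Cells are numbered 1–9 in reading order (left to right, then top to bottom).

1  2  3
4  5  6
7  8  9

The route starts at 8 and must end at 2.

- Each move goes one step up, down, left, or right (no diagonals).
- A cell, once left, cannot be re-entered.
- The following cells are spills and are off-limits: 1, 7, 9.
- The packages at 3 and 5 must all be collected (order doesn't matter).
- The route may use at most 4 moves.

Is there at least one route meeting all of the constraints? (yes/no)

One route that works: 8 → 5 → 6 → 3 → 2.

yes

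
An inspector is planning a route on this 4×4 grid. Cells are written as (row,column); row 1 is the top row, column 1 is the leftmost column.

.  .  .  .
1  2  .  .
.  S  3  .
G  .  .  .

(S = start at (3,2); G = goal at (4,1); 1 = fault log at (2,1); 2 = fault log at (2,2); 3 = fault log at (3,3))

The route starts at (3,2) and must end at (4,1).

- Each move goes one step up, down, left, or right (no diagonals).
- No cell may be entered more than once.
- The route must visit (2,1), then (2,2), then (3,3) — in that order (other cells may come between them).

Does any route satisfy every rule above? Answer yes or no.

yes

One route that works: (3,2) → (3,1) → (2,1) → (2,2) → (2,3) → (3,3) → (4,3) → (4,2) → (4,1).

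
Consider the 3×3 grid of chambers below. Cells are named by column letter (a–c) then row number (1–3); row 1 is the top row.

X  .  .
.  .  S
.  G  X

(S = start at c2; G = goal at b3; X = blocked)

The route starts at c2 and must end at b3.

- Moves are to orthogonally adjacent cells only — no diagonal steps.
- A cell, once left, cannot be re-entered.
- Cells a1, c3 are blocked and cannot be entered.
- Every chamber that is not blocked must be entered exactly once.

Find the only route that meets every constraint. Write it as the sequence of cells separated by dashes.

c2 - c1 - b1 - b2 - a2 - a3 - b3

Need to visit all 7 open cells exactly once, starting at c2 and ending at b3.
Cell c1 has only two open neighbours (c2 and b1), so the path must pass straight through it: one of those is the cell it's entered from and the other is where it exits.
Route from c2: up to c1, left to b1, down to b2, left to a2, down to a3, right to b3 — 6 moves in all.
Check: all 7 open cells covered.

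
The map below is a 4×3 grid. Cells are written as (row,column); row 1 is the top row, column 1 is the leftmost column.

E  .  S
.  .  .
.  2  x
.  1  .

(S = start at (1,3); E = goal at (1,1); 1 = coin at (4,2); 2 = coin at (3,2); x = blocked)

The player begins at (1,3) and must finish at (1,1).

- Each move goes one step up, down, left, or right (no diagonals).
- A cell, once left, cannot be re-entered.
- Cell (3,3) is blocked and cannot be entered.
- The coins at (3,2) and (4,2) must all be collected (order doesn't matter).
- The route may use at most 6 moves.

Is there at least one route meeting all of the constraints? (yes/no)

no

Even ignoring the no-revisit rule, getting from (1,3) to (1,1), taking the cheapest ordering (1,3) → (4,2) → (3,2) → (1,1) needs at least 4 + 1 + 3 = 8 moves (Manhattan distance per leg), which exceeds the 6-move limit.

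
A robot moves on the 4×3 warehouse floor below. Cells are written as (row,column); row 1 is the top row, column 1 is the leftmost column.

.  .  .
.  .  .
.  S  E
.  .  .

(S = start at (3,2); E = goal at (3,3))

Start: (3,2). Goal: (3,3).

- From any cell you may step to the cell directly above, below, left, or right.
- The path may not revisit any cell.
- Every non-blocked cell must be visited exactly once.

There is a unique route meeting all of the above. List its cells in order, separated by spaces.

(3,2) (2,2) (2,3) (1,3) (1,2) (1,1) (2,1) (3,1) (4,1) (4,2) (4,3) (3,3)

Need to visit all 12 open cells exactly once, starting at (3,2) and ending at (3,3).
Cell (4,1) has only two open neighbours ((3,1) and (4,2)), so the path must pass straight through it: one of those is the cell it's entered from and the other is where it exits.
Route from (3,2): up 1 to (2,2), right 1 to (2,3), up 1 to (1,3), left 2 to (1,1), down 3 to (4,1), right 2 to (4,3), up 1 to (3,3) — 11 moves in all.
Check: all 12 open cells covered.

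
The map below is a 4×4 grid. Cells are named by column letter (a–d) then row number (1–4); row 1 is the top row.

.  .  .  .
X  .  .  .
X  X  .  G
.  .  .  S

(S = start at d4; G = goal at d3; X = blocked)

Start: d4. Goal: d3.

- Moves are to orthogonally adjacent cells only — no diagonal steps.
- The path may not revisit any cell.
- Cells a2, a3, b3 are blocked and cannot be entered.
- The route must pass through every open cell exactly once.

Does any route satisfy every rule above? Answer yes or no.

Cell a1 has only one open neighbour but is neither the start nor the goal, so a Hamiltonian route would have to both enter and leave it through the same neighbour — impossible without revisiting.

no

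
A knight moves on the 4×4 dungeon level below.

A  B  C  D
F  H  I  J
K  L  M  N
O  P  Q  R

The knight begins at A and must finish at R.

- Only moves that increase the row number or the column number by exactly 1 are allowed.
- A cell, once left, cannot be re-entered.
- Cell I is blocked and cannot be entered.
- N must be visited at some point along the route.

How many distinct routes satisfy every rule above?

A right/down-only route from A to R makes exactly 3 down-moves and 3 right-moves in some order.
With no other constraints that would be C(6,3) = 20 routes.
Split at N and multiply the segment counts (each segment already excludes blocked cells): A→N: 4; N→R: 1; product = 4.
That gives 4 routes.

4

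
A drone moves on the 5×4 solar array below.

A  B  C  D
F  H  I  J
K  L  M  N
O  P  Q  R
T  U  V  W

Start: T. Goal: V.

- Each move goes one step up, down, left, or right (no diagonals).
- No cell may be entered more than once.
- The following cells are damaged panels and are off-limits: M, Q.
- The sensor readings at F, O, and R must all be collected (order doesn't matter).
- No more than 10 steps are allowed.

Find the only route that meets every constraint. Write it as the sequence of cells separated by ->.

T -> O -> K -> F -> H -> I -> J -> N -> R -> W -> V

Any route must reach F, O, and R and still end at V within 10 moves, so the order of the required stops is forced.
Route from T: up 3 to F, right 3 to J, down 3 to W, left 1 to V — 10 moves in all.
Check: all required cells visited; 10 ≤ 10 moves.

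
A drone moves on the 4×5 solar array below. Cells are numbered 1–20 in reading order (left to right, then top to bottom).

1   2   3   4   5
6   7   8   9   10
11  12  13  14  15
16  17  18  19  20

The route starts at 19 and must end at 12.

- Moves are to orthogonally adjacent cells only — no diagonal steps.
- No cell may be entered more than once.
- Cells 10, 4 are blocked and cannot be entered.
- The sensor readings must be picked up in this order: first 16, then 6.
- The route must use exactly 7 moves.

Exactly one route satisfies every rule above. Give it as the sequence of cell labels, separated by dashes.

19 - 18 - 17 - 16 - 11 - 6 - 7 - 12

The waypoints must appear in the order 16, 6, with no cell reused.
Route from 19: 3× left (reaching 16), 2× up (reaching 6), right to 7, down to 12 — 7 moves in all.
Check: order respected (16 at step 3, 6 at step 5); 7 moves as required.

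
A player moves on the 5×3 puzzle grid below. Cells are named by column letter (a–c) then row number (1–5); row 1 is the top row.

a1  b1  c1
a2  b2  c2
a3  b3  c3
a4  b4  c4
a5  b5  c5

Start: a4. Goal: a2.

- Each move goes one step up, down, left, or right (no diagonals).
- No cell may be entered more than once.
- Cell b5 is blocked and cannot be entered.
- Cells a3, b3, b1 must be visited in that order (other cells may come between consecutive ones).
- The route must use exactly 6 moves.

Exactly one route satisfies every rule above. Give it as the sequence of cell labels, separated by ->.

The waypoints must appear in the order a3, b3, b1, with no cell reused.
Route from a4: up to a3, right to b3, 2× up (reaching b1), left to a1, down to a2 — 6 moves in all.
Check: order respected (a3 at step 1, b3 at step 2, b1 at step 4); 6 moves as required.

a4 -> a3 -> b3 -> b2 -> b1 -> a1 -> a2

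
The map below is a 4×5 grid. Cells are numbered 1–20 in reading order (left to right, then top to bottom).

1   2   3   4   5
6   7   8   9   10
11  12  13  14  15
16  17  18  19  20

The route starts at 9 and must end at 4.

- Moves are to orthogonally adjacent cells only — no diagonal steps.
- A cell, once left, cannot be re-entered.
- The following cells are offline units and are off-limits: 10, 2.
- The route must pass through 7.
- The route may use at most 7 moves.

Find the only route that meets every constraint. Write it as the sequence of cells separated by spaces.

9 14 13 12 7 8 3 4

The budget equals the shortest possible length, so every move has to be on a shortest route through the required cells.
Route from 9: down 1 to 14, left 2 to 12, up 1 to 7, right 1 to 8, up 1 to 3, right 1 to 4 — 7 moves in all.
Check: all required cells visited; 7 ≤ 7 moves.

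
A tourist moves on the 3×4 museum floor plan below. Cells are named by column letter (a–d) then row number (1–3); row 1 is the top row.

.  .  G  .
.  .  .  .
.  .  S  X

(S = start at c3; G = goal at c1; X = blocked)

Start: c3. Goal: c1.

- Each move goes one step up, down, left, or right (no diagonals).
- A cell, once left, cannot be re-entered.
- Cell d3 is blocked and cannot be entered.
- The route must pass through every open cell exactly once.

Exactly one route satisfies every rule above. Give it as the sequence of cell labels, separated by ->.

c3 -> b3 -> a3 -> a2 -> a1 -> b1 -> b2 -> c2 -> d2 -> d1 -> c1

Need to visit all 11 open cells exactly once, starting at c3 and ending at c1.
Route from c3: left 2 to a3, up 2 to a1, right 1 to b1, down 1 to b2, right 2 to d2, up 1 to d1, left 1 to c1 — 10 moves in all.
Check: all 11 open cells covered.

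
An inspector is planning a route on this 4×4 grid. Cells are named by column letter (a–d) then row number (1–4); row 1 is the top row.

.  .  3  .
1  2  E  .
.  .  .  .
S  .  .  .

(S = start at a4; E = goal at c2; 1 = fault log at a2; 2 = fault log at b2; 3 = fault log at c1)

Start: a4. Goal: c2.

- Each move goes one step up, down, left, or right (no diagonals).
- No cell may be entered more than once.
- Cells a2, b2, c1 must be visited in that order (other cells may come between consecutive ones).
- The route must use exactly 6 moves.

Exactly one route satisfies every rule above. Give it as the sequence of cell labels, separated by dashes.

a4 - a3 - a2 - b2 - b1 - c1 - c2

The waypoints must appear in the order a2, b2, c1, with no cell reused.
Route from a4: 2× up (reaching a2), right to b2, up to b1, right to c1, down to c2 — 6 moves in all.
Check: order respected (1 at step 2, 2 at step 3, 3 at step 5); 6 moves as required.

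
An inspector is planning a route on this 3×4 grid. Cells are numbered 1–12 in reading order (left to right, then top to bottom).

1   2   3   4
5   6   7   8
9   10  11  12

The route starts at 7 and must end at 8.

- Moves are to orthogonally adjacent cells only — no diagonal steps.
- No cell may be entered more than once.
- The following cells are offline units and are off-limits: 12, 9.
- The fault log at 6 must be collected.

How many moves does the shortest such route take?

Any route passes through 6 somewhere between 7 and 8. Summing Manhattan distances along the two legs (7 → 6 → 8) gives a lower bound of 1 + 2 = 3 moves.
The shortest route satisfying every rule uses 5 moves: 7 → 6 → 2 → 3 → 4 → 8.
The no-revisit rule (legs can't share cells) pushes the minimum above the 3-move bound; an exhaustive check rules out every length from 3 to 4, leaving 5 as the minimum.

5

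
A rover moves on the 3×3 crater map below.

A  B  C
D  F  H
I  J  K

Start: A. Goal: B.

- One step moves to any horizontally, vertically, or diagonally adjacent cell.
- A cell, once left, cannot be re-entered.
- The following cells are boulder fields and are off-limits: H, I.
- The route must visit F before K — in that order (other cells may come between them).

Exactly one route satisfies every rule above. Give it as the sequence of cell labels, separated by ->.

The waypoints must appear in the order F, K, with no cell reused.
Route from A: 2× down-right (reaching K), left to J, up-left to D, up-right to B — 5 moves in all.
Check: order respected (F at step 1, K at step 2).

A -> F -> K -> J -> D -> B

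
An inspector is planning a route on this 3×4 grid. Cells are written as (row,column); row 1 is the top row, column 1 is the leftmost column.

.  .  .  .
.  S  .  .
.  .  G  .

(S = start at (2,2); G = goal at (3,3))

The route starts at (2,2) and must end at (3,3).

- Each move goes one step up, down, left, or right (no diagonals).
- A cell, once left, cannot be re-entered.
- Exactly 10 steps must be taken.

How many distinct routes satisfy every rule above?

4

Need simple routes of exactly 10 moves from (2,2) to (3,3) (Manhattan distance 2, so 4 moves are spent on a detour and 4 undoing it).
Enumerating: (2,2) (3,2) (3,1) (2,1) (1,1) (1,2) (1,3) (2,3) (2,4) (3,4) (3,3) | (2,2) (3,2) (3,1) (2,1) (1,1) (1,2) (1,3) (1,4) (2,4) (3,4) (3,3) | (2,2) (3,2) (3,1) (2,1) (1,1) (1,2) (1,3) (1,4) (2,4) (2,3) (3,3) | (2,2) (2,3) (2,4) (1,4) (1,3) (1,2) (1,1) (2,1) (3,1) (3,2) (3,3).
That gives 4 routes.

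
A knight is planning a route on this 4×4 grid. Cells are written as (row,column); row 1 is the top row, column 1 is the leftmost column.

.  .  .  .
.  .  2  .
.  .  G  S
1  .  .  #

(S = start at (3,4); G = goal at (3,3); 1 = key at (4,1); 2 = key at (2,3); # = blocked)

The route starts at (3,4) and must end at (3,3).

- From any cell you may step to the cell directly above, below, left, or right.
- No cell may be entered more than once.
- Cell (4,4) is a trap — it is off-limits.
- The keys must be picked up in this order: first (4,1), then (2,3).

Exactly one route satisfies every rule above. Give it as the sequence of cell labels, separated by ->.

(3,4) -> (2,4) -> (1,4) -> (1,3) -> (1,2) -> (1,1) -> (2,1) -> (3,1) -> (4,1) -> (4,2) -> (3,2) -> (2,2) -> (2,3) -> (3,3)

The waypoints must appear in the order (4,1), (2,3), with no cell reused.
Route from (3,4): up 2 to (1,4), left 3 to (1,1), down 3 to (4,1), right 1 to (4,2), up 2 to (2,2), right 1 to (2,3), down 1 to (3,3) — 13 moves in all.
Check: order respected (1 at step 8, 2 at step 12).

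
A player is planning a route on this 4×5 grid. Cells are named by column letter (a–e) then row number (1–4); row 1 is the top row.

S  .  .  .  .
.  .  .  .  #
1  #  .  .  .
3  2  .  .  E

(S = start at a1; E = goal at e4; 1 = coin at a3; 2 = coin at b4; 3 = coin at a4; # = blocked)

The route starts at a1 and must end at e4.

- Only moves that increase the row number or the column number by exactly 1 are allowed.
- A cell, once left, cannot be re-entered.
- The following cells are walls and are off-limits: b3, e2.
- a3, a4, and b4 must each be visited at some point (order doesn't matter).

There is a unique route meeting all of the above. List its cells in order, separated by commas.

Moves only go right or down, so the column and row indices never decrease.
Route from a1: 3× down (reaching a4), 4× right (reaching e4) — 7 moves in all.
Check: all required cells visited.

a1, a2, a3, a4, b4, c4, d4, e4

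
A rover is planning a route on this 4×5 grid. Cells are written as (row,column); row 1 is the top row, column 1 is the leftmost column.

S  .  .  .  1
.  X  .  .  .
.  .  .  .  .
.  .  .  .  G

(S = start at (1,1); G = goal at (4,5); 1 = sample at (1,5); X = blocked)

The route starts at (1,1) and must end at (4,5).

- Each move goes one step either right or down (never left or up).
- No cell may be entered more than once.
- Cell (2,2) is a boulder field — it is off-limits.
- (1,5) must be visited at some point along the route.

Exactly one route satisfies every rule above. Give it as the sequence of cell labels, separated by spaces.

Moves only go right or down, so the column and row indices never decrease.
Route from (1,1): right 4 to (1,5), down 3 to (4,5) — 7 moves in all.
Check: all required cells visited.

(1,1) (1,2) (1,3) (1,4) (1,5) (2,5) (3,5) (4,5)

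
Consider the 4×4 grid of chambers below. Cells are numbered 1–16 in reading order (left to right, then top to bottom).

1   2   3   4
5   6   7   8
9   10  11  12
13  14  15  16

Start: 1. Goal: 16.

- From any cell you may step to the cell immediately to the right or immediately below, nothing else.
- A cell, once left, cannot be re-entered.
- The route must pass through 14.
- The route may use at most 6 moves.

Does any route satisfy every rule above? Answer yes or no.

One route that works: 1 → 5 → 9 → 13 → 14 → 15 → 16.

yes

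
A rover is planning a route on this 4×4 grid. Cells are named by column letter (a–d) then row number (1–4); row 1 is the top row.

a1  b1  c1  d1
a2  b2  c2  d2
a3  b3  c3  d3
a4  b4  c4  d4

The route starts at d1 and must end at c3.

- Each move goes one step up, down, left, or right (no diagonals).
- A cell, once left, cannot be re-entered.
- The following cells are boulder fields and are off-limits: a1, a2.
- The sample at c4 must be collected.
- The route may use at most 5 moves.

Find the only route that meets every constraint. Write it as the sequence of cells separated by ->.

d1 -> d2 -> d3 -> d4 -> c4 -> c3

Any route must reach c4 and still end at c3 within 5 moves, so the order of the required stops is forced.
Route from d1: 3× down (reaching d4), left to c4, up to c3 — 5 moves in all.
Check: all required cells visited; 5 ≤ 5 moves.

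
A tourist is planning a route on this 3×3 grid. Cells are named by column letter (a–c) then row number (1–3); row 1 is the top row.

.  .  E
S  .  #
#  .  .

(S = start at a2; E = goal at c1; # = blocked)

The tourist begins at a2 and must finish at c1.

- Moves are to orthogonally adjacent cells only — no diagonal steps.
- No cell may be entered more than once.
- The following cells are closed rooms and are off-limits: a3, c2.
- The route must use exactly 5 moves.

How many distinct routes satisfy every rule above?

Need simple routes of exactly 5 moves from a2 to c1 (Manhattan distance 3, so 1 moves are spent on a detour and 1 undoing it).
No route satisfies every constraint, so the count is 0.

0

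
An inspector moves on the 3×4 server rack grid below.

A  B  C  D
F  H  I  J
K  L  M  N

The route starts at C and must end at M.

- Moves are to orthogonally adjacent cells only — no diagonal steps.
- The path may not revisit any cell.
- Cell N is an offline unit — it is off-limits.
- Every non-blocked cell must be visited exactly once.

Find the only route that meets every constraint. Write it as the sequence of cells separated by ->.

C -> D -> J -> I -> H -> B -> A -> F -> K -> L -> M

Need to visit all 11 open cells exactly once, starting at C and ending at M.
Cell J has only two open neighbours (D and I), so the path must pass straight through it: one of those is the cell it's entered from and the other is where it exits.
Route from C: right to D, down to J, 2× left (reaching H), up to B, left to A, 2× down (reaching K), 2× right (reaching M) — 10 moves in all.
Check: all 11 open cells covered.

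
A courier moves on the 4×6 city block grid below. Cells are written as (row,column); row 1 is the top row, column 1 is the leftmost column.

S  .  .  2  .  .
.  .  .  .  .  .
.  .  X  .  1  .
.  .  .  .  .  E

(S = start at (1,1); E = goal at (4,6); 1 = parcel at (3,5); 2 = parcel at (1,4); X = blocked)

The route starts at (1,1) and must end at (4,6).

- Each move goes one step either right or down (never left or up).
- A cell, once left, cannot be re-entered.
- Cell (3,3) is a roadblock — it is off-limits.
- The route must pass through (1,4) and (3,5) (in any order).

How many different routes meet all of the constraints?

6

A right/down-only route from (1,1) to (4,6) makes exactly 3 down-moves and 5 right-moves in some order.
With no other constraints that would be C(8,3) = 56 routes.
A monotone route can only reach the required cells in the order (1,4), (3,5), so split there and multiply the segment counts (each segment already excludes blocked cells): (1,1)→(1,4): 1; (1,4)→(3,5): 3; (3,5)→(4,6): 2; product = 6.
That gives 6 routes.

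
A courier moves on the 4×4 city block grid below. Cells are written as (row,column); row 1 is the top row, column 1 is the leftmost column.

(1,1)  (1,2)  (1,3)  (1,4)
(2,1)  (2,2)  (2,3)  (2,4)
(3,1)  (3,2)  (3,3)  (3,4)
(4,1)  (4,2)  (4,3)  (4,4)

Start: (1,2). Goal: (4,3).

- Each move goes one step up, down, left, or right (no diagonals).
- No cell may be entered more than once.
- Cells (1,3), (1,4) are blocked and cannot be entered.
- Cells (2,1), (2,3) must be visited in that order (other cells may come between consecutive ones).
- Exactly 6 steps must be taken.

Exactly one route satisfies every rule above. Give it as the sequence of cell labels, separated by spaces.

The waypoints must appear in the order (2,1), (2,3), with no cell reused.
Route from (1,2): left 1 to (1,1), down 1 to (2,1), right 2 to (2,3), down 2 to (4,3) — 6 moves in all.
Check: order respected ((2,1) at step 2, (2,3) at step 4); 6 moves as required.

(1,2) (1,1) (2,1) (2,2) (2,3) (3,3) (4,3)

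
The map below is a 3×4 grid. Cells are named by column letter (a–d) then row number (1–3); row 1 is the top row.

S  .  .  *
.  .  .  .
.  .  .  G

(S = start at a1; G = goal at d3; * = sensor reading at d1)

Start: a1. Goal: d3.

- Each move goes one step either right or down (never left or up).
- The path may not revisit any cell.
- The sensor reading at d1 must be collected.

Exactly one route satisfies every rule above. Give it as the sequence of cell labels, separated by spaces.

a1 b1 c1 d1 d2 d3

Moves only go right or down, so the column and row indices never decrease.
Route from a1: 3× right (reaching d1), 2× down (reaching d3) — 5 moves in all.
Check: all required cells visited.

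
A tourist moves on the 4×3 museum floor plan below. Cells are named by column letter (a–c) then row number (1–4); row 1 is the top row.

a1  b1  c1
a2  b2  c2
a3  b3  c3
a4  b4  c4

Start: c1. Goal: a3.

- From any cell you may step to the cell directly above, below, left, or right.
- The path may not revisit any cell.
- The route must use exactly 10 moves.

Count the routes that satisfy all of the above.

5

Need simple routes of exactly 10 moves from c1 to a3 (Manhattan distance 4, so 3 moves are spent on a detour and 3 undoing it).
Enumerating: c1 c2 c3 c4 b4 b3 b2 b1 a1 a2 a3 | c1 b1 a1 a2 b2 b3 c3 c4 b4 a4 a3 | c1 b1 a1 a2 b2 c2 c3 c4 b4 b3 a3 | c1 b1 a1 a2 b2 c2 c3 c4 b4 a4 a3 | c1 b1 a1 a2 b2 c2 c3 b3 b4 a4 a3.
That gives 5 routes.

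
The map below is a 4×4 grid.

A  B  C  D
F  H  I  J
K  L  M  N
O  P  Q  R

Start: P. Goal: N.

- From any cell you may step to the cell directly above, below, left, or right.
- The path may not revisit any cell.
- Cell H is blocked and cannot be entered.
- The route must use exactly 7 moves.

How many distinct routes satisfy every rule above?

4

Need simple routes of exactly 7 moves from P to N (Manhattan distance 3, so 2 moves are spent on a detour and 2 undoing it).
Enumerating: P L M I C D J N | P O K L M I J N | P O K L M Q R N | P Q M I C D J N.
That gives 4 routes.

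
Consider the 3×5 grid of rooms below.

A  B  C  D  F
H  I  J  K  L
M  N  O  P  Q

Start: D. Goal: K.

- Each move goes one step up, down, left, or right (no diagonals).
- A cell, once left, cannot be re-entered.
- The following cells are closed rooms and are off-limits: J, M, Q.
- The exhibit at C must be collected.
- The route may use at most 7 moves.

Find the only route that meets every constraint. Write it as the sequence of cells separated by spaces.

D C B I N O P K

The budget equals the shortest possible length, so every move has to be on a shortest route through the required cells.
Route from D: 2× left (reaching B), 2× down (reaching N), 2× right (reaching P), up to K — 7 moves in all.
Check: all required cells visited; 7 ≤ 7 moves.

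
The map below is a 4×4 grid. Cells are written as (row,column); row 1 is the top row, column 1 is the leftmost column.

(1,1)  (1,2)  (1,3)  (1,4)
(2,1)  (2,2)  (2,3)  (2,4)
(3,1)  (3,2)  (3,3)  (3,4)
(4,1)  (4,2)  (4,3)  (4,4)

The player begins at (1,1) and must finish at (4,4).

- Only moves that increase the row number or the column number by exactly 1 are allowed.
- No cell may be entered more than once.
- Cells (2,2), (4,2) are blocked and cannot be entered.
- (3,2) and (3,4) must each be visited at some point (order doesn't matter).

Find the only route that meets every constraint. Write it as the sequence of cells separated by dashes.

Moves only go right or down, so the column and row indices never decrease.
Route from (1,1): down 2 to (3,1), right 3 to (3,4), down 1 to (4,4) — 6 moves in all.
Check: all required cells visited.

(1,1) - (2,1) - (3,1) - (3,2) - (3,3) - (3,4) - (4,4)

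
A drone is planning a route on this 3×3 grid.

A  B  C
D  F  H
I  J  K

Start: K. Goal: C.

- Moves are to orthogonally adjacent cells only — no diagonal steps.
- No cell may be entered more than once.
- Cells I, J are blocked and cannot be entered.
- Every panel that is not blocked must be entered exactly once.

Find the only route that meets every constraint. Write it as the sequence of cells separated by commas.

Need to visit all 7 open cells exactly once, starting at K and ending at C.
Route from K: up 1 to H, left 2 to D, up 1 to A, right 2 to C — 6 moves in all.
Check: all 7 open cells covered.

K, H, F, D, A, B, C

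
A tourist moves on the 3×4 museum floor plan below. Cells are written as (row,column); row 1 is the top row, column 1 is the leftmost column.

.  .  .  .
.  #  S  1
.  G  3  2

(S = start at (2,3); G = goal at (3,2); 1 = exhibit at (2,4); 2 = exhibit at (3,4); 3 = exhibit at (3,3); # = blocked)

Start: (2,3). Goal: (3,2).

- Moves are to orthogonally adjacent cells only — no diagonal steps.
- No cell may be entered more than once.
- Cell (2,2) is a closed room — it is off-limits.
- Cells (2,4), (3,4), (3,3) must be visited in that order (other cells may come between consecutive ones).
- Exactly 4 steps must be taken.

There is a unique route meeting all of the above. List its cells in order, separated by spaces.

The waypoints must appear in the order (2,4), (3,4), (3,3), with no cell reused.
Route from (2,3): right 1 to (2,4), down 1 to (3,4), left 2 to (3,2) — 4 moves in all.
Check: order respected (1 at step 1, 2 at step 2, 3 at step 3); 4 moves as required.

(2,3) (2,4) (3,4) (3,3) (3,2)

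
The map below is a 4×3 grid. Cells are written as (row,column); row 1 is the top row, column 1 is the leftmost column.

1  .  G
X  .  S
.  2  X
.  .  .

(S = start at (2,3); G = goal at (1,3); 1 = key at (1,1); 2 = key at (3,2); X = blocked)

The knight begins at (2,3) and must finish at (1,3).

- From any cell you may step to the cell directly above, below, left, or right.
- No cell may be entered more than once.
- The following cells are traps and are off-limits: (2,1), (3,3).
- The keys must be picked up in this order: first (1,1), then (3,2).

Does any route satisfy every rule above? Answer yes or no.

(1,1) must be visited but has only one open neighbour ((1,2)), and it is neither the start nor the goal — the route would have to enter and leave through (1,2), re-entering it.

no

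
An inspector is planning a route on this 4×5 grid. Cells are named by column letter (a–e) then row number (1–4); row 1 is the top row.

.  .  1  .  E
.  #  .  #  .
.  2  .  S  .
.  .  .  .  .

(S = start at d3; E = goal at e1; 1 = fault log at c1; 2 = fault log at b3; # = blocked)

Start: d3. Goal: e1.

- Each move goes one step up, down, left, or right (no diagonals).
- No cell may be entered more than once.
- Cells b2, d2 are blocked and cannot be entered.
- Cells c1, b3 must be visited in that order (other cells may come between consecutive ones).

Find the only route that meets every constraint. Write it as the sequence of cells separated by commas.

The waypoints must appear in the order c1, b3, with no cell reused.
Route from d3: left 1 to c3, up 2 to c1, left 2 to a1, down 2 to a3, right 1 to b3, down 1 to b4, right 3 to e4, up 3 to e1 — 15 moves in all.
Check: order respected (1 at step 3, 2 at step 8).

d3, c3, c2, c1, b1, a1, a2, a3, b3, b4, c4, d4, e4, e3, e2, e1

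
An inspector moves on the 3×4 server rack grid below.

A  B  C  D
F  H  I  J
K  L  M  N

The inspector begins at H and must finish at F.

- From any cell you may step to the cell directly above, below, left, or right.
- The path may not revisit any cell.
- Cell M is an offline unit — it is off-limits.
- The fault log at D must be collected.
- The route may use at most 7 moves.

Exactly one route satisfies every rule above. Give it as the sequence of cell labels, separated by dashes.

H - I - J - D - C - B - A - F

Any route must reach D and still end at F within 7 moves, so the order of the required stops is forced.
Route from H: right 2 to J, up 1 to D, left 3 to A, down 1 to F — 7 moves in all.
Check: all required cells visited; 7 ≤ 7 moves.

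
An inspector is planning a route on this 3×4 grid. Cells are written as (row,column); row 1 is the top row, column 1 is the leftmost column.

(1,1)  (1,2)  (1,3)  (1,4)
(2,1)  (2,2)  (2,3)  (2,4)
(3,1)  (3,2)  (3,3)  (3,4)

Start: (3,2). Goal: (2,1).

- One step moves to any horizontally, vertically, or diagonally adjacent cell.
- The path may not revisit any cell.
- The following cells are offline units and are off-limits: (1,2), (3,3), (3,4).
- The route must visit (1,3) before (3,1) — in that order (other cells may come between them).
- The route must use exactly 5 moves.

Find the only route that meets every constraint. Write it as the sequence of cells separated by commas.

(3,2), (2,3), (1,3), (2,2), (3,1), (2,1)

The waypoints must appear in the order (1,3), (3,1), with no cell reused.
Route from (3,2): up-right 1 to (2,3), up 1 to (1,3), down-left 2 to (3,1), up 1 to (2,1) — 5 moves in all.
Check: order respected ((1,3) at step 2, (3,1) at step 4); 5 moves as required.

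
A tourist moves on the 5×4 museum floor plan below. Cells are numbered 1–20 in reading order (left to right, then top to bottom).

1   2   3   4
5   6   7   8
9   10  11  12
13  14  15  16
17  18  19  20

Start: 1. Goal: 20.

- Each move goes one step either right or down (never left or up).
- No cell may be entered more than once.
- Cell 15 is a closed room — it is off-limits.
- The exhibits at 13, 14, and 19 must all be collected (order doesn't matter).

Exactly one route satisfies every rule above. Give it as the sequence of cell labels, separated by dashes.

Moves only go right or down, so the column and row indices never decrease.
Route from 1: down 3 to 13, right 1 to 14, down 1 to 18, right 2 to 20 — 7 moves in all.
Check: all required cells visited.

1 - 5 - 9 - 13 - 14 - 18 - 19 - 20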